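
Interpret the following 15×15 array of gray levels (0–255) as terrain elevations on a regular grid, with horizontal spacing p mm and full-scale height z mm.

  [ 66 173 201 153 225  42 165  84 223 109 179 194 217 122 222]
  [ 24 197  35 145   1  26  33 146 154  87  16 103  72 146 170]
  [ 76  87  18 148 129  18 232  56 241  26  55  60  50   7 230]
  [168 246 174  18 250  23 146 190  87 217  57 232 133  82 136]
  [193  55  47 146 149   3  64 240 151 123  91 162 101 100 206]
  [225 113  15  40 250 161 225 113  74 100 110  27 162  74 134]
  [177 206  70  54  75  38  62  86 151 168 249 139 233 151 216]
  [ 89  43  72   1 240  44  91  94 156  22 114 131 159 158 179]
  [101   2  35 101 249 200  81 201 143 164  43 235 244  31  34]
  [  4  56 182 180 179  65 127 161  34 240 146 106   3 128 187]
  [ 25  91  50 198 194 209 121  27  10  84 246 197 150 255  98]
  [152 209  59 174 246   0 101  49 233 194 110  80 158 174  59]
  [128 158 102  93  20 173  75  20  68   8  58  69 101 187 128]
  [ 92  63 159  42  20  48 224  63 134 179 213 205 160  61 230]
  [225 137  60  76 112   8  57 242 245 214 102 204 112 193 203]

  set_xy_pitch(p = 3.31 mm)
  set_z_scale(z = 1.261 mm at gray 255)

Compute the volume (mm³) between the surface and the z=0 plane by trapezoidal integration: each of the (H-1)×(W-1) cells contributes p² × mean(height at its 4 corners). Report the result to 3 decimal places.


height_mm = gray/255 × 1.261; cell vol = 3.31² × mean(4 corners)
unit = 3.31² × 1.261 / (4×255) = 0.0135447 mm³ per gray-sum
row 0: Σ corner-gray over 14 cells = 6978  → 94.5152
row 1: Σ corner-gray over 14 cells = 5076  → 68.7531
row 2: Σ corner-gray over 14 cells = 6574  → 89.0432
row 3: Σ corner-gray over 14 cells = 7277  → 98.5651
row 4: Σ corner-gray over 14 cells = 6550  → 88.7181
row 5: Σ corner-gray over 14 cells = 7044  → 95.4092
row 6: Σ corner-gray over 14 cells = 6675  → 90.4112
row 7: Σ corner-gray over 14 cells = 6511  → 88.1898
row 8: Σ corner-gray over 14 cells = 6998  → 94.7861
row 9: Σ corner-gray over 14 cells = 7192  → 97.4138
row 10: Σ corner-gray over 14 cells = 7572  → 102.5608
row 11: Σ corner-gray over 14 cells = 6305  → 85.3996
row 12: Σ corner-gray over 14 cells = 5984  → 81.0518
row 13: Σ corner-gray over 14 cells = 7416  → 100.4478
Σ rows: total corner-gray = 94152  → 1275.2650 mm³

1275.265


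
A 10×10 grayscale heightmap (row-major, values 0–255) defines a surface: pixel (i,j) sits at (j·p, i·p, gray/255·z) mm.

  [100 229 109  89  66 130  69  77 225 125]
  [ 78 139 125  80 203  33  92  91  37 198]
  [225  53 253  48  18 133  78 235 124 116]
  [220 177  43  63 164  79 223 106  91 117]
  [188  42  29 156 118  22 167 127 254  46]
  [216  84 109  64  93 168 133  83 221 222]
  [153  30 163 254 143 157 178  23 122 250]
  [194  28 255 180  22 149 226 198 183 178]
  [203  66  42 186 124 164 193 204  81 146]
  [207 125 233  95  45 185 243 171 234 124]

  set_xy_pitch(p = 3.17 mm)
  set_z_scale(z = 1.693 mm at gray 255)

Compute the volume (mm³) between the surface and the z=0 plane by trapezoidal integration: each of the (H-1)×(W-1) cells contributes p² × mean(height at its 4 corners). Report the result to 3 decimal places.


height_mm = gray/255 × 1.693; cell vol = 3.17² × mean(4 corners)
unit = 3.17² × 1.693 / (4×255) = 0.0166792 mm³ per gray-sum
row 0: Σ corner-gray over 9 cells = 4089  → 68.2013
row 1: Σ corner-gray over 9 cells = 4101  → 68.4014
row 2: Σ corner-gray over 9 cells = 4454  → 74.2892
row 3: Σ corner-gray over 9 cells = 4293  → 71.6038
row 4: Σ corner-gray over 9 cells = 4412  → 73.5886
row 5: Σ corner-gray over 9 cells = 4891  → 81.5780
row 6: Σ corner-gray over 9 cells = 5397  → 90.0177
row 7: Σ corner-gray over 9 cells = 5323  → 88.7834
row 8: Σ corner-gray over 9 cells = 5462  → 91.1018
Σ rows: total corner-gray = 42422  → 707.5652 mm³

707.565


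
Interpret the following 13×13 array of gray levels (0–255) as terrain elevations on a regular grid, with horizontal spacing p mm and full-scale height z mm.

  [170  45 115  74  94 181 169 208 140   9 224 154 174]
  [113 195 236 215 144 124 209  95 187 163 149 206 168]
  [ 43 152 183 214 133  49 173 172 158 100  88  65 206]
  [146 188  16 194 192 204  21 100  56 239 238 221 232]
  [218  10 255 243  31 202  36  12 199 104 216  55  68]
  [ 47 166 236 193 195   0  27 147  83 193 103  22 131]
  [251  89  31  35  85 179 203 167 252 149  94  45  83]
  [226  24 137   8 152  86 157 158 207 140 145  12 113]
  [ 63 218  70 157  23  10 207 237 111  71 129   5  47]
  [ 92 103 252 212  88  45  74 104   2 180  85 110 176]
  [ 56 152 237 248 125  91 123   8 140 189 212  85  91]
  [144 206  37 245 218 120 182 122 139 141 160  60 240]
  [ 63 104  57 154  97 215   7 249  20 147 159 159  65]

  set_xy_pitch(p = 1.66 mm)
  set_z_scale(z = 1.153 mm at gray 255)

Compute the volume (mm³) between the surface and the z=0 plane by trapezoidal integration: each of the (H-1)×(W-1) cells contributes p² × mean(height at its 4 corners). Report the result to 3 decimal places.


height_mm = gray/255 × 1.153; cell vol = 1.66² × mean(4 corners)
unit = 1.66² × 1.153 / (4×255) = 0.00311491 mm³ per gray-sum
row 0: Σ corner-gray over 12 cells = 7297  → 22.7295
row 1: Σ corner-gray over 12 cells = 7350  → 22.8946
row 2: Σ corner-gray over 12 cells = 6939  → 21.6144
row 3: Σ corner-gray over 12 cells = 6728  → 20.9571
row 4: Σ corner-gray over 12 cells = 5920  → 18.4403
row 5: Σ corner-gray over 12 cells = 5900  → 18.3780
row 6: Σ corner-gray over 12 cells = 5783  → 18.0135
row 7: Σ corner-gray over 12 cells = 5377  → 16.7489
row 8: Σ corner-gray over 12 cells = 5364  → 16.7084
row 9: Σ corner-gray over 12 cells = 6145  → 19.1411
row 10: Σ corner-gray over 12 cells = 7011  → 21.8386
row 11: Σ corner-gray over 12 cells = 6508  → 20.2718
Σ rows: total corner-gray = 76322  → 237.7361 mm³

237.736


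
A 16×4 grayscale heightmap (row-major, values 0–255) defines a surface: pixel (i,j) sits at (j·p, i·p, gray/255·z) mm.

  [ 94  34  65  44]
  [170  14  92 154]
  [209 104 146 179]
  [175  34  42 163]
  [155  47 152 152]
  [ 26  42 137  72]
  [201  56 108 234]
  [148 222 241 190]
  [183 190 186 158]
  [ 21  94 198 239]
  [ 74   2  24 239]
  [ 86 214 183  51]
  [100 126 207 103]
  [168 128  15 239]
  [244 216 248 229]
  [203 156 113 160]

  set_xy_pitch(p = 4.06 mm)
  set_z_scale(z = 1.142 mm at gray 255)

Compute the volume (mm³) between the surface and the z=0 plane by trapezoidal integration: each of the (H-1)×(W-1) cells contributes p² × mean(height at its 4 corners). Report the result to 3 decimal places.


height_mm = gray/255 × 1.142; cell vol = 4.06² × mean(4 corners)
unit = 4.06² × 1.142 / (4×255) = 0.0184552 mm³ per gray-sum
row 0: Σ corner-gray over 3 cells = 872  → 16.0929
row 1: Σ corner-gray over 3 cells = 1424  → 26.2802
row 2: Σ corner-gray over 3 cells = 1378  → 25.4312
row 3: Σ corner-gray over 3 cells = 1195  → 22.0539
row 4: Σ corner-gray over 3 cells = 1161  → 21.4264
row 5: Σ corner-gray over 3 cells = 1219  → 22.4968
row 6: Σ corner-gray over 3 cells = 2027  → 37.4086
row 7: Σ corner-gray over 3 cells = 2357  → 43.4988
row 8: Σ corner-gray over 3 cells = 1937  → 35.7477
row 9: Σ corner-gray over 3 cells = 1209  → 22.3123
row 10: Σ corner-gray over 3 cells = 1296  → 23.9179
row 11: Σ corner-gray over 3 cells = 1800  → 33.2193
row 12: Σ corner-gray over 3 cells = 1562  → 28.8270
row 13: Σ corner-gray over 3 cells = 2094  → 38.6451
row 14: Σ corner-gray over 3 cells = 2302  → 42.4838
Σ rows: total corner-gray = 23833  → 439.8420 mm³

439.842


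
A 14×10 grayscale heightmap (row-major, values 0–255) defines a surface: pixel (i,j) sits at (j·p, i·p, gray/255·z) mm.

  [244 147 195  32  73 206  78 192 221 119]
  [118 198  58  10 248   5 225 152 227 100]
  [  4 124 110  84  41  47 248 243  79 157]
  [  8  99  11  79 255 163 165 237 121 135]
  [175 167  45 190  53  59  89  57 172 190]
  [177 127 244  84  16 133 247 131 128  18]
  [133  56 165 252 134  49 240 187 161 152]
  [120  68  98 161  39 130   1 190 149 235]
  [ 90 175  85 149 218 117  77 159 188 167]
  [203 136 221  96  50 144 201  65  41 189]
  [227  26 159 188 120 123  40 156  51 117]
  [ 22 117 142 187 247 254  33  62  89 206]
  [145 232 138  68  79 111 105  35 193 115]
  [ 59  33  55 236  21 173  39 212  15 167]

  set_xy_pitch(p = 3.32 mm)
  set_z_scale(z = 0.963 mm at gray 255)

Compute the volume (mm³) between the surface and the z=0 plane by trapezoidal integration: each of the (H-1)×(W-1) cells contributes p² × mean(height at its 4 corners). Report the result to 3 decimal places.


626.083

height_mm = gray/255 × 0.963; cell vol = 3.32² × mean(4 corners)
unit = 3.32² × 0.963 / (4×255) = 0.0104064 mm³ per gray-sum
row 0: Σ corner-gray over 9 cells = 5115  → 53.2290
row 1: Σ corner-gray over 9 cells = 4577  → 47.6303
row 2: Σ corner-gray over 9 cells = 4516  → 46.9955
row 3: Σ corner-gray over 9 cells = 4432  → 46.1214
row 4: Σ corner-gray over 9 cells = 4444  → 46.2462
row 5: Σ corner-gray over 9 cells = 5188  → 53.9886
row 6: Σ corner-gray over 9 cells = 4800  → 49.9509
row 7: Σ corner-gray over 9 cells = 4620  → 48.0778
row 8: Σ corner-gray over 9 cells = 4893  → 50.9187
row 9: Σ corner-gray over 9 cells = 4370  → 45.4762
row 10: Σ corner-gray over 9 cells = 4560  → 47.4534
row 11: Σ corner-gray over 9 cells = 4672  → 48.6189
row 12: Σ corner-gray over 9 cells = 3976  → 41.3760
Σ rows: total corner-gray = 60163  → 626.0828 mm³


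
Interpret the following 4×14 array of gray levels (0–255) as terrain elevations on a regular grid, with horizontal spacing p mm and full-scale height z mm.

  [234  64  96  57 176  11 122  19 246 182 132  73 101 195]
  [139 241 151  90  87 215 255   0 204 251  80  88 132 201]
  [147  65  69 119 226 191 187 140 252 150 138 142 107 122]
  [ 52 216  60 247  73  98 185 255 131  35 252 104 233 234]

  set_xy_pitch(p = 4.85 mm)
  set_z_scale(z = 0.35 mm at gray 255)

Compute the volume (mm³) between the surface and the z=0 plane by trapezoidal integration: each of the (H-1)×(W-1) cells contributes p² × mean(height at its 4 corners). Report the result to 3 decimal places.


182.326

height_mm = gray/255 × 0.35; cell vol = 4.85² × mean(4 corners)
unit = 4.85² × 0.35 / (4×255) = 0.00807145 mm³ per gray-sum
row 0: Σ corner-gray over 13 cells = 6915  → 55.8140
row 1: Σ corner-gray over 13 cells = 7769  → 62.7071
row 2: Σ corner-gray over 13 cells = 7905  → 63.8048
Σ rows: total corner-gray = 22589  → 182.3259 mm³


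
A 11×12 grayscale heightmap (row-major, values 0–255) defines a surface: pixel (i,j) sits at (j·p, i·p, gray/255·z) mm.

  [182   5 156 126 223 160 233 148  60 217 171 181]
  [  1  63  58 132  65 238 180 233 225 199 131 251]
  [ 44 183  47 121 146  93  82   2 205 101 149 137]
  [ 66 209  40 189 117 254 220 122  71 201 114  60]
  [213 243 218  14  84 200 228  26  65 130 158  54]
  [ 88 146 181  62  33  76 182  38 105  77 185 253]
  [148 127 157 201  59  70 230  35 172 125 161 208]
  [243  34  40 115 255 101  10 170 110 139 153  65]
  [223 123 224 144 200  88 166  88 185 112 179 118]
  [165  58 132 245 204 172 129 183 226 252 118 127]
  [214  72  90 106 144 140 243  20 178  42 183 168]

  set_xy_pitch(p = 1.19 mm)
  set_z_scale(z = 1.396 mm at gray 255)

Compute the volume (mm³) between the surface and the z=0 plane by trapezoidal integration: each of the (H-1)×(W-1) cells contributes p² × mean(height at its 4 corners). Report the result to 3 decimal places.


height_mm = gray/255 × 1.396; cell vol = 1.19² × mean(4 corners)
unit = 1.19² × 1.396 / (4×255) = 0.00193811 mm³ per gray-sum
row 0: Σ corner-gray over 11 cells = 6661  → 12.9098
row 1: Σ corner-gray over 11 cells = 5739  → 11.1228
row 2: Σ corner-gray over 11 cells = 5639  → 10.9290
row 3: Σ corner-gray over 11 cells = 6199  → 12.0144
row 4: Σ corner-gray over 11 cells = 5510  → 10.6790
row 5: Σ corner-gray over 11 cells = 5541  → 10.7391
row 6: Σ corner-gray over 11 cells = 5592  → 10.8379
row 7: Σ corner-gray over 11 cells = 5921  → 11.4756
row 8: Σ corner-gray over 11 cells = 7089  → 13.7393
row 9: Σ corner-gray over 11 cells = 6548  → 12.6908
Σ rows: total corner-gray = 60439  → 117.1376 mm³

117.138


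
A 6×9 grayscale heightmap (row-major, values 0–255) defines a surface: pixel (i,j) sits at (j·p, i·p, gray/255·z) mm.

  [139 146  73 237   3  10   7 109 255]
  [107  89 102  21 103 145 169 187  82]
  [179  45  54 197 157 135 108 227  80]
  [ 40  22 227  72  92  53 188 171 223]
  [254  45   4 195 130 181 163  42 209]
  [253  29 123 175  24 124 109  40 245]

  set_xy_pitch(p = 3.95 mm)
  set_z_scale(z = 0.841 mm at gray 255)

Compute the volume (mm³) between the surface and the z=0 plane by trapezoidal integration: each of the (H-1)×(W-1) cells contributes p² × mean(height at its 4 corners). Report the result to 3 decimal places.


height_mm = gray/255 × 0.841; cell vol = 3.95² × mean(4 corners)
unit = 3.95² × 0.841 / (4×255) = 0.0128644 mm³ per gray-sum
row 0: Σ corner-gray over 8 cells = 3385  → 43.5460
row 1: Σ corner-gray over 8 cells = 3926  → 50.5057
row 2: Σ corner-gray over 8 cells = 4018  → 51.6892
row 3: Σ corner-gray over 8 cells = 3896  → 50.1198
row 4: Σ corner-gray over 8 cells = 3729  → 47.9714
Σ rows: total corner-gray = 18954  → 243.8321 mm³

243.832


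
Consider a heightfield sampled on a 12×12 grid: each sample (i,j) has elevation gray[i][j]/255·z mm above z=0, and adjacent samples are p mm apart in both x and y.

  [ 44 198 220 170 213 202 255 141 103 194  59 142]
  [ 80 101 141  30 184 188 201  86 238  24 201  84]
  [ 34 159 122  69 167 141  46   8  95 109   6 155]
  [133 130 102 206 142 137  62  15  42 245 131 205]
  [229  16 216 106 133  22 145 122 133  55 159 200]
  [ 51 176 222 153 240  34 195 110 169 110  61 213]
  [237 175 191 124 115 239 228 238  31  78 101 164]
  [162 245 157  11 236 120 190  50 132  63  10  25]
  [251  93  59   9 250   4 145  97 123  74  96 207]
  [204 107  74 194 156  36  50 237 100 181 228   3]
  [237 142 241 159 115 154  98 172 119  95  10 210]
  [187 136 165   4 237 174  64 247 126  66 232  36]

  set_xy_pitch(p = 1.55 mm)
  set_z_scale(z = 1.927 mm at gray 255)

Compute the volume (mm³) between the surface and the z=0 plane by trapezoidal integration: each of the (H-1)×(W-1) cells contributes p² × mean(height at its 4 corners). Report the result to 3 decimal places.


height_mm = gray/255 × 1.927; cell vol = 1.55² × mean(4 corners)
unit = 1.55² × 1.927 / (4×255) = 0.00453884 mm³ per gray-sum
row 0: Σ corner-gray over 11 cells = 6648  → 30.1742
row 1: Σ corner-gray over 11 cells = 4985  → 22.6261
row 2: Σ corner-gray over 11 cells = 4795  → 21.7637
row 3: Σ corner-gray over 11 cells = 5405  → 24.5324
row 4: Σ corner-gray over 11 cells = 5847  → 26.5386
row 5: Σ corner-gray over 11 cells = 6645  → 30.1606
row 6: Σ corner-gray over 11 cells = 6056  → 27.4872
row 7: Σ corner-gray over 11 cells = 4973  → 22.5717
row 8: Σ corner-gray over 11 cells = 5291  → 24.0150
row 9: Σ corner-gray over 11 cells = 5990  → 27.1877
row 10: Σ corner-gray over 11 cells = 6182  → 28.0591
Σ rows: total corner-gray = 62817  → 285.1164 mm³

285.116


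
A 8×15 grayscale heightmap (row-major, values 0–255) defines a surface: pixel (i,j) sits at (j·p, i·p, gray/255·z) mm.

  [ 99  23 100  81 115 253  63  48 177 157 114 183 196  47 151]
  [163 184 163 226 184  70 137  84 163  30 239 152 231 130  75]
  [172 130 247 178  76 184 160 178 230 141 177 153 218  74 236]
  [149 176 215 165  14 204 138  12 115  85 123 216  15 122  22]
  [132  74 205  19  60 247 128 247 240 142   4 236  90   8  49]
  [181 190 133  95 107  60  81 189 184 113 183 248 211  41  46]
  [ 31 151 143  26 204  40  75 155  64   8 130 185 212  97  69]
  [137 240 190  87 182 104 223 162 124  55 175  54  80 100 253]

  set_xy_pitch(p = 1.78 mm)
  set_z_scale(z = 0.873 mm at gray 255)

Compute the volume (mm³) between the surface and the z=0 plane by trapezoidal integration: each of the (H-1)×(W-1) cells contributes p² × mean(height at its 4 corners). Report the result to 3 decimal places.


143.757

height_mm = gray/255 × 0.873; cell vol = 1.78² × mean(4 corners)
unit = 1.78² × 0.873 / (4×255) = 0.00271178 mm³ per gray-sum
row 0: Σ corner-gray over 14 cells = 7588  → 20.5770
row 1: Σ corner-gray over 14 cells = 8924  → 24.1999
row 2: Σ corner-gray over 14 cells = 8071  → 21.8868
row 3: Σ corner-gray over 14 cells = 6952  → 18.8523
row 4: Σ corner-gray over 14 cells = 7478  → 20.2787
row 5: Σ corner-gray over 14 cells = 6977  → 18.9201
row 6: Σ corner-gray over 14 cells = 7022  → 19.0421
Σ rows: total corner-gray = 53012  → 143.7568 mm³


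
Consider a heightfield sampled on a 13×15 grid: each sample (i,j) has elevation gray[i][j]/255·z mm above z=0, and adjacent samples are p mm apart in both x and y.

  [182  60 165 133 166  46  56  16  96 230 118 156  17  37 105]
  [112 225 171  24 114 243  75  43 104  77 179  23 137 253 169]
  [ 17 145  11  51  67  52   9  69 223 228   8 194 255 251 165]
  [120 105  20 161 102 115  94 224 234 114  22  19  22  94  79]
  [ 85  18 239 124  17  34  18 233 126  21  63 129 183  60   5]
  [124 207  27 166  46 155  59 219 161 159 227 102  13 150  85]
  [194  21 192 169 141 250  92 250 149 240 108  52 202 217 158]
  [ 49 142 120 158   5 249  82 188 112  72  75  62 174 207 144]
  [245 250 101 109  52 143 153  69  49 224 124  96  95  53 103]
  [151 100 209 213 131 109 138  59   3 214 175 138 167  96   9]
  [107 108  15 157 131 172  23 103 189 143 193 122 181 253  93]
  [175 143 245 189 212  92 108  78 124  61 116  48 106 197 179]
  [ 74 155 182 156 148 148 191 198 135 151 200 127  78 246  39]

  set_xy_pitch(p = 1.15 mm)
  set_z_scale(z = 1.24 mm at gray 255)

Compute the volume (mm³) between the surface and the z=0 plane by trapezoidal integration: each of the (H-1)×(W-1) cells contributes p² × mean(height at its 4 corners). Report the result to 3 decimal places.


height_mm = gray/255 × 1.24; cell vol = 1.15² × mean(4 corners)
unit = 1.15² × 1.24 / (4×255) = 0.00160775 mm³ per gray-sum
row 0: Σ corner-gray over 14 cells = 6496  → 10.4439
row 1: Σ corner-gray over 14 cells = 6925  → 11.1336
row 2: Σ corner-gray over 14 cells = 6159  → 9.9021
row 3: Σ corner-gray over 14 cells = 5471  → 8.7960
row 4: Σ corner-gray over 14 cells = 6211  → 9.9857
row 5: Σ corner-gray over 14 cells = 8109  → 13.0372
row 6: Σ corner-gray over 14 cells = 8003  → 12.8668
row 7: Σ corner-gray over 14 cells = 6869  → 11.0436
row 8: Σ corner-gray over 14 cells = 7048  → 11.3314
row 9: Σ corner-gray over 14 cells = 7444  → 11.9681
row 10: Σ corner-gray over 14 cells = 7572  → 12.1738
row 11: Σ corner-gray over 14 cells = 8135  → 13.0790
Σ rows: total corner-gray = 84442  → 135.7612 mm³

135.761


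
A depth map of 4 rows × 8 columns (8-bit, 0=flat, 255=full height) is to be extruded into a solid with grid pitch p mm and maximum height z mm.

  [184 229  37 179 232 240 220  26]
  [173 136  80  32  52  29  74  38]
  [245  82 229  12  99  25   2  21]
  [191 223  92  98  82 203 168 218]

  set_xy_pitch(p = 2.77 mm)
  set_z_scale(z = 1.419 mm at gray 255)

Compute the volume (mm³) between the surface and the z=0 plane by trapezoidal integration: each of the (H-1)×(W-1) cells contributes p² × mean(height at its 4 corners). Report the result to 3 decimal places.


height_mm = gray/255 × 1.419; cell vol = 2.77² × mean(4 corners)
unit = 2.77² × 1.419 / (4×255) = 0.0106744 mm³ per gray-sum
row 0: Σ corner-gray over 7 cells = 3501  → 37.3709
row 1: Σ corner-gray over 7 cells = 2181  → 23.2808
row 2: Σ corner-gray over 7 cells = 3305  → 35.2788
Σ rows: total corner-gray = 8987  → 95.9305 mm³

95.930


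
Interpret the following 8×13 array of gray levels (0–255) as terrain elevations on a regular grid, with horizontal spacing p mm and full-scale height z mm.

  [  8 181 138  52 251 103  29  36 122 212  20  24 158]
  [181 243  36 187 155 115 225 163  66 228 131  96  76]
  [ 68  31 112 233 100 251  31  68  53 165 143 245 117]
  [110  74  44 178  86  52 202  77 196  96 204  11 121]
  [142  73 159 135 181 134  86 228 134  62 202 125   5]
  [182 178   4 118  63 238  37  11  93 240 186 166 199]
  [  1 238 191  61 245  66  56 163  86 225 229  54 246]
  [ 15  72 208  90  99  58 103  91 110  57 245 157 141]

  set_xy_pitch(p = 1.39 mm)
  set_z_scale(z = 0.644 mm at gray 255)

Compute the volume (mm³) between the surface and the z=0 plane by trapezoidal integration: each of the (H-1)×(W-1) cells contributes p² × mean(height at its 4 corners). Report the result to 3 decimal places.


52.686

height_mm = gray/255 × 0.644; cell vol = 1.39² × mean(4 corners)
unit = 1.39² × 0.644 / (4×255) = 0.00121987 mm³ per gray-sum
row 0: Σ corner-gray over 12 cells = 6049  → 7.3790
row 1: Σ corner-gray over 12 cells = 6596  → 8.0463
row 2: Σ corner-gray over 12 cells = 5720  → 6.9777
row 3: Σ corner-gray over 12 cells = 5856  → 7.1436
row 4: Σ corner-gray over 12 cells = 6234  → 7.6047
row 5: Σ corner-gray over 12 cells = 6524  → 7.9585
row 6: Σ corner-gray over 12 cells = 6211  → 7.5766
Σ rows: total corner-gray = 43190  → 52.6864 mm³


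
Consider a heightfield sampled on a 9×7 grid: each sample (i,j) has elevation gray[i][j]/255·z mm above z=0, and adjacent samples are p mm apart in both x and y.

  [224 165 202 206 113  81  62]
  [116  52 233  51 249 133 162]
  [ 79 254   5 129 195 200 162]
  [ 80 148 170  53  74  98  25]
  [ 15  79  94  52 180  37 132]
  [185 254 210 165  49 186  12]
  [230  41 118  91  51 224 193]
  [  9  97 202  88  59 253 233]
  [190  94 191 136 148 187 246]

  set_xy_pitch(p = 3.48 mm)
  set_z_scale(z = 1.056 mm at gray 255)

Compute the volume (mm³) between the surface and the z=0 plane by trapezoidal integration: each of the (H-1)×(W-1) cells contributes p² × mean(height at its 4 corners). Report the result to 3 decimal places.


height_mm = gray/255 × 1.056; cell vol = 3.48² × mean(4 corners)
unit = 3.48² × 1.056 / (4×255) = 0.0125378 mm³ per gray-sum
row 0: Σ corner-gray over 6 cells = 3534  → 44.3087
row 1: Σ corner-gray over 6 cells = 3521  → 44.1457
row 2: Σ corner-gray over 6 cells = 2998  → 37.5884
row 3: Σ corner-gray over 6 cells = 2222  → 27.8590
row 4: Σ corner-gray over 6 cells = 2956  → 37.0618
row 5: Σ corner-gray over 6 cells = 3398  → 42.6035
row 6: Σ corner-gray over 6 cells = 3113  → 39.0303
row 7: Σ corner-gray over 6 cells = 3588  → 44.9857
Σ rows: total corner-gray = 25330  → 317.5831 mm³

317.583


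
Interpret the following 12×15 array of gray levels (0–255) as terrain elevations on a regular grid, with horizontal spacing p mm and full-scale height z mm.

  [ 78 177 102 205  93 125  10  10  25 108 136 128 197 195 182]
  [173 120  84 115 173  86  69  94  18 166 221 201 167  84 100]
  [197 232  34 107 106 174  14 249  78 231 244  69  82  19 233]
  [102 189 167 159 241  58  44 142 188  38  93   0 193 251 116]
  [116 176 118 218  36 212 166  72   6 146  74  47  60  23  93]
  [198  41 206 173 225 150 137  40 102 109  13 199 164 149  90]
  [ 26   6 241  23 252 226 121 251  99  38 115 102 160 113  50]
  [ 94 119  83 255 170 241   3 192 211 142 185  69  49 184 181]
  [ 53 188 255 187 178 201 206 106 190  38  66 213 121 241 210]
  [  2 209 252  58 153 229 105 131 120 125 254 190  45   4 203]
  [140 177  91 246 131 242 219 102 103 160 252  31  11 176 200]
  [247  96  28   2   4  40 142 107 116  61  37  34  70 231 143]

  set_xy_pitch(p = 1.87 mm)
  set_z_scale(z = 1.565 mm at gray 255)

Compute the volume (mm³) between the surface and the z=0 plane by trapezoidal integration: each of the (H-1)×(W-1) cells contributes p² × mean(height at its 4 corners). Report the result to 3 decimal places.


height_mm = gray/255 × 1.565; cell vol = 1.87² × mean(4 corners)
unit = 1.87² × 1.565 / (4×255) = 0.00536534 mm³ per gray-sum
row 0: Σ corner-gray over 14 cells = 6751  → 36.2214
row 1: Σ corner-gray over 14 cells = 7177  → 38.5071
row 2: Σ corner-gray over 14 cells = 7452  → 39.9825
row 3: Σ corner-gray over 14 cells = 6661  → 35.7385
row 4: Σ corner-gray over 14 cells = 6621  → 35.5239
row 5: Σ corner-gray over 14 cells = 7274  → 39.0275
row 6: Σ corner-gray over 14 cells = 7651  → 41.0502
row 7: Σ corner-gray over 14 cells = 8724  → 46.8072
row 8: Σ corner-gray over 14 cells = 8598  → 46.1312
row 9: Σ corner-gray over 14 cells = 8177  → 43.8724
row 10: Σ corner-gray over 14 cells = 6548  → 35.1323
Σ rows: total corner-gray = 81634  → 437.9943 mm³

437.994


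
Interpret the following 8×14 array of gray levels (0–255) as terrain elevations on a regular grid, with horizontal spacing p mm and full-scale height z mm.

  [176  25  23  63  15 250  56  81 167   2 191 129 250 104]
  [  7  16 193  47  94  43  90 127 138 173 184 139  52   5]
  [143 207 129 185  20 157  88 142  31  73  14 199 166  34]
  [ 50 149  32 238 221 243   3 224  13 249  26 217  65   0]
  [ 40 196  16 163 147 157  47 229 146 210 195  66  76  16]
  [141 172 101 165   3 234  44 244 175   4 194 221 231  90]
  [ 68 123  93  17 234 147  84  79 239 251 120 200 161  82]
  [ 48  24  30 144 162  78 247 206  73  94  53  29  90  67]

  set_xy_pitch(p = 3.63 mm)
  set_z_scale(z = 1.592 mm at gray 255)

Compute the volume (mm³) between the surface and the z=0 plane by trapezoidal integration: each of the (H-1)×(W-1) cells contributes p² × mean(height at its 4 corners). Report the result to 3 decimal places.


925.381

height_mm = gray/255 × 1.592; cell vol = 3.63² × mean(4 corners)
unit = 3.63² × 1.592 / (4×255) = 0.0205663 mm³ per gray-sum
row 0: Σ corner-gray over 13 cells = 5388  → 110.8112
row 1: Σ corner-gray over 13 cells = 5603  → 115.2330
row 2: Σ corner-gray over 13 cells = 6409  → 131.8094
row 3: Σ corner-gray over 13 cells = 6762  → 139.0693
row 4: Σ corner-gray over 13 cells = 7159  → 147.2341
row 5: Σ corner-gray over 13 cells = 7453  → 153.2806
row 6: Σ corner-gray over 13 cells = 6221  → 127.9429
Σ rows: total corner-gray = 44995  → 925.3806 mm³


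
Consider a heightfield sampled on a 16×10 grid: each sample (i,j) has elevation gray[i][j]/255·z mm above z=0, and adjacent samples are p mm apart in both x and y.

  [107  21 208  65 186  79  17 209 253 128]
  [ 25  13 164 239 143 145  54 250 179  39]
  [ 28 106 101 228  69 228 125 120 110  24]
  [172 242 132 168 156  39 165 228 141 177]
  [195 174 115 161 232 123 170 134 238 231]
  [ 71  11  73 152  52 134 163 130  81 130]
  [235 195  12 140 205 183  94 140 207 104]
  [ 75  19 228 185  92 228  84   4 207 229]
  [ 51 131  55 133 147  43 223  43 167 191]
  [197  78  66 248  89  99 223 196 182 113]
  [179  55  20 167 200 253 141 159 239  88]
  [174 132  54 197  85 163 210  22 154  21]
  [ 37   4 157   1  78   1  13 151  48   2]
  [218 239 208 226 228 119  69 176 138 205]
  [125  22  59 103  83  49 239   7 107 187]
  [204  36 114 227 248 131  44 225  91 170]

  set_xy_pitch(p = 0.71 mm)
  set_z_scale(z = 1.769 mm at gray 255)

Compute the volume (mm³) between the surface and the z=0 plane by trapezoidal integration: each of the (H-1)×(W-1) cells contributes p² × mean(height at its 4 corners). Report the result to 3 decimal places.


62.250

height_mm = gray/255 × 1.769; cell vol = 0.71² × mean(4 corners)
unit = 0.71² × 1.769 / (4×255) = 0.000874268 mm³ per gray-sum
row 0: Σ corner-gray over 9 cells = 4749  → 4.1519
row 1: Σ corner-gray over 9 cells = 4664  → 4.0776
row 2: Σ corner-gray over 9 cells = 5117  → 4.4736
row 3: Σ corner-gray over 9 cells = 6011  → 5.2552
row 4: Σ corner-gray over 9 cells = 4913  → 4.2953
row 5: Σ corner-gray over 9 cells = 4484  → 3.9202
row 6: Σ corner-gray over 9 cells = 5089  → 4.4491
row 7: Σ corner-gray over 9 cells = 4524  → 3.9552
row 8: Σ corner-gray over 9 cells = 4798  → 4.1947
row 9: Σ corner-gray over 9 cells = 5407  → 4.7272
row 10: Σ corner-gray over 9 cells = 4964  → 4.3399
row 11: Σ corner-gray over 9 cells = 3174  → 2.7749
row 12: Σ corner-gray over 9 cells = 4174  → 3.6492
row 13: Σ corner-gray over 9 cells = 4879  → 4.2656
row 14: Σ corner-gray over 9 cells = 4256  → 3.7209
Σ rows: total corner-gray = 71203  → 62.2505 mm³


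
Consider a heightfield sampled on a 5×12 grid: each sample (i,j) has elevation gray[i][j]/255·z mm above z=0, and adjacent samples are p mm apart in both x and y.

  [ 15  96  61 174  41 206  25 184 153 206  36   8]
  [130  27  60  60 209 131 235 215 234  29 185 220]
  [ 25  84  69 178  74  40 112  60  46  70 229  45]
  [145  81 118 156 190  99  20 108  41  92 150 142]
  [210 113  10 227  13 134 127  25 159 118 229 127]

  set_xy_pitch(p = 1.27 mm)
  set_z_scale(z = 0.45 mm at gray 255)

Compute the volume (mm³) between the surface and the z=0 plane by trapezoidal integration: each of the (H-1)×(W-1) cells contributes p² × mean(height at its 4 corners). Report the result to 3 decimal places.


height_mm = gray/255 × 0.45; cell vol = 1.27² × mean(4 corners)
unit = 1.27² × 0.45 / (4×255) = 0.000711574 mm³ per gray-sum
row 0: Σ corner-gray over 11 cells = 5507  → 3.9186
row 1: Σ corner-gray over 11 cells = 5114  → 3.6390
row 2: Σ corner-gray over 11 cells = 4391  → 3.1245
row 3: Σ corner-gray over 11 cells = 5044  → 3.5892
Σ rows: total corner-gray = 20056  → 14.2713 mm³

14.271


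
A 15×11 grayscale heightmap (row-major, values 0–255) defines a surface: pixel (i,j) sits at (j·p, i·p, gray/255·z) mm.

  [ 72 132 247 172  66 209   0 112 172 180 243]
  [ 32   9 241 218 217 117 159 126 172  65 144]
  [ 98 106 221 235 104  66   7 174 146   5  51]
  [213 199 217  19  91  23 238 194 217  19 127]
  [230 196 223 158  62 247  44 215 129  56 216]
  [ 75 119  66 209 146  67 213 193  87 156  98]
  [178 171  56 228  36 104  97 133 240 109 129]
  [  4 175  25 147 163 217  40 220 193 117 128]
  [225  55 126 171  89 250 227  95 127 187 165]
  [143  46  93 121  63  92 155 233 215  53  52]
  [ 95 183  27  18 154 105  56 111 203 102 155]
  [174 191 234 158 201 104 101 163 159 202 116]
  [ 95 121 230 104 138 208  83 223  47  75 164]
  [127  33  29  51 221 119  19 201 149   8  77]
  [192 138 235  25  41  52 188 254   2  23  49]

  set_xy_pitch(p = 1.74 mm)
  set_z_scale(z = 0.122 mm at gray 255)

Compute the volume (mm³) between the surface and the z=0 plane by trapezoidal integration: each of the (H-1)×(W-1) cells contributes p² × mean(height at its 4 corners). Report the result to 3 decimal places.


height_mm = gray/255 × 0.122; cell vol = 1.74² × mean(4 corners)
unit = 1.74² × 0.122 / (4×255) = 0.000362125 mm³ per gray-sum
row 0: Σ corner-gray over 10 cells = 5719  → 2.0710
row 1: Σ corner-gray over 10 cells = 5101  → 1.8472
row 2: Σ corner-gray over 10 cells = 5051  → 1.8291
row 3: Σ corner-gray over 10 cells = 5880  → 2.1293
row 4: Σ corner-gray over 10 cells = 5791  → 2.0971
row 5: Σ corner-gray over 10 cells = 5340  → 1.9337
row 6: Σ corner-gray over 10 cells = 5381  → 1.9486
row 7: Σ corner-gray over 10 cells = 5770  → 2.0895
row 8: Σ corner-gray over 10 cells = 5381  → 1.9486
row 9: Σ corner-gray over 10 cells = 4505  → 1.6314
row 10: Σ corner-gray over 10 cells = 5484  → 1.9859
row 11: Σ corner-gray over 10 cells = 6033  → 2.1847
row 12: Σ corner-gray over 10 cells = 4581  → 1.6589
row 13: Σ corner-gray over 10 cells = 4021  → 1.4561
Σ rows: total corner-gray = 74038  → 26.8110 mm³

26.811


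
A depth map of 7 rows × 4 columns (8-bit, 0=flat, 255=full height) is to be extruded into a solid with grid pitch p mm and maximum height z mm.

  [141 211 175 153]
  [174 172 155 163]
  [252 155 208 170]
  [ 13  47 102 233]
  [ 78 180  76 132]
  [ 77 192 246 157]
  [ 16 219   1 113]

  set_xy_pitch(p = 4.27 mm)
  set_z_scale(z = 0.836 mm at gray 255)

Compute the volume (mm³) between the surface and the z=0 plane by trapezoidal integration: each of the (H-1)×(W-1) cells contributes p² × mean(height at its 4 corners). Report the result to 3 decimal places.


height_mm = gray/255 × 0.836; cell vol = 4.27² × mean(4 corners)
unit = 4.27² × 0.836 / (4×255) = 0.0149438 mm³ per gray-sum
row 0: Σ corner-gray over 3 cells = 2057  → 30.7395
row 1: Σ corner-gray over 3 cells = 2139  → 31.9648
row 2: Σ corner-gray over 3 cells = 1692  → 25.2850
row 3: Σ corner-gray over 3 cells = 1266  → 18.9189
row 4: Σ corner-gray over 3 cells = 1832  → 27.3771
row 5: Σ corner-gray over 3 cells = 1679  → 25.0907
Σ rows: total corner-gray = 10665  → 159.3759 mm³

159.376


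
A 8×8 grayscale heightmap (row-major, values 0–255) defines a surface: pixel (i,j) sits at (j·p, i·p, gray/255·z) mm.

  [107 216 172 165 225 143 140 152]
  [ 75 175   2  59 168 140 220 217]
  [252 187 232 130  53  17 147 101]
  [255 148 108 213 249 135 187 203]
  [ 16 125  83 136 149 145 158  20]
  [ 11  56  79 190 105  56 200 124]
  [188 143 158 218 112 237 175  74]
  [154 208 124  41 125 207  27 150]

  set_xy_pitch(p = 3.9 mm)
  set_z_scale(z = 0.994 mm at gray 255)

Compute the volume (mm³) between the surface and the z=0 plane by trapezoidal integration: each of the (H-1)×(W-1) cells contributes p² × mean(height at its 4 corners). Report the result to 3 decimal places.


height_mm = gray/255 × 0.994; cell vol = 3.9² × mean(4 corners)
unit = 3.9² × 0.994 / (4×255) = 0.0148223 mm³ per gray-sum
row 0: Σ corner-gray over 7 cells = 4201  → 62.2685
row 1: Σ corner-gray over 7 cells = 3705  → 54.9166
row 2: Σ corner-gray over 7 cells = 4423  → 65.5590
row 3: Σ corner-gray over 7 cells = 4166  → 61.7497
row 4: Σ corner-gray over 7 cells = 3135  → 46.4679
row 5: Σ corner-gray over 7 cells = 3855  → 57.1399
row 6: Σ corner-gray over 7 cells = 4116  → 61.0086
Σ rows: total corner-gray = 27601  → 409.1101 mm³

409.110


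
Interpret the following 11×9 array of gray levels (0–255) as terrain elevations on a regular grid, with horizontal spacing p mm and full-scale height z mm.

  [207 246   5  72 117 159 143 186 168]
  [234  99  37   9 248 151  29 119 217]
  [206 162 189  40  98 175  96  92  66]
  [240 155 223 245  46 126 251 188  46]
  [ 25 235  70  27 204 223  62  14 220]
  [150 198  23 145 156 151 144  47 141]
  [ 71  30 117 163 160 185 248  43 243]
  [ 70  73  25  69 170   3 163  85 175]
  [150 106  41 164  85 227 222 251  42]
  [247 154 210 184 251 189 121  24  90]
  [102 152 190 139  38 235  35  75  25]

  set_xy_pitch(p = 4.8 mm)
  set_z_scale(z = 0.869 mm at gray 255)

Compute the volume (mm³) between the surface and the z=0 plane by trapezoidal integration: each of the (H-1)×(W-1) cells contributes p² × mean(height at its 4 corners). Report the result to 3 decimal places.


height_mm = gray/255 × 0.869; cell vol = 4.8² × mean(4 corners)
unit = 4.8² × 0.869 / (4×255) = 0.0196292 mm³ per gray-sum
row 0: Σ corner-gray over 8 cells = 4066  → 79.8122
row 1: Σ corner-gray over 8 cells = 3811  → 74.8068
row 2: Σ corner-gray over 8 cells = 4730  → 92.8460
row 3: Σ corner-gray over 8 cells = 4669  → 91.6486
row 4: Σ corner-gray over 8 cells = 3934  → 77.2212
row 5: Σ corner-gray over 8 cells = 4225  → 82.9333
row 6: Σ corner-gray over 8 cells = 3627  → 71.1950
row 7: Σ corner-gray over 8 cells = 3805  → 74.6890
row 8: Σ corner-gray over 8 cells = 4987  → 97.8907
row 9: Σ corner-gray over 8 cells = 4458  → 87.5069
Σ rows: total corner-gray = 42312  → 830.5497 mm³

830.550


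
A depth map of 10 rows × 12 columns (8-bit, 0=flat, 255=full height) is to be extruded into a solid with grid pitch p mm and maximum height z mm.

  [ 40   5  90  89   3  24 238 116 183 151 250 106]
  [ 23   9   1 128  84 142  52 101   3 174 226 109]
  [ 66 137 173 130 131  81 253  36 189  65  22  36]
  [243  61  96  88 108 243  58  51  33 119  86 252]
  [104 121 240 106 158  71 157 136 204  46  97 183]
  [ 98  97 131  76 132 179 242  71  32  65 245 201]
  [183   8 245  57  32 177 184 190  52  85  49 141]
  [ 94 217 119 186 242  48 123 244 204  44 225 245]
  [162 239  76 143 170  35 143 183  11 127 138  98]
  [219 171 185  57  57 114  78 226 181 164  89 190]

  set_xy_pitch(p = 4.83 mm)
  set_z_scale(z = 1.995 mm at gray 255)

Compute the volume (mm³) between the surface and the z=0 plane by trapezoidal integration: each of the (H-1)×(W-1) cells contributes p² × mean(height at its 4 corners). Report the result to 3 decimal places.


2222.158

height_mm = gray/255 × 1.995; cell vol = 4.83² × mean(4 corners)
unit = 4.83² × 1.995 / (4×255) = 0.0456286 mm³ per gray-sum
row 0: Σ corner-gray over 11 cells = 4416  → 201.4958
row 1: Σ corner-gray over 11 cells = 4508  → 205.6937
row 2: Σ corner-gray over 11 cells = 4917  → 224.3557
row 3: Σ corner-gray over 11 cells = 5340  → 243.6566
row 4: Σ corner-gray over 11 cells = 5798  → 264.5545
row 5: Σ corner-gray over 11 cells = 5321  → 242.7897
row 6: Σ corner-gray over 11 cells = 6125  → 279.4751
row 7: Σ corner-gray over 11 cells = 6433  → 293.5287
row 8: Σ corner-gray over 11 cells = 5843  → 266.6078
Σ rows: total corner-gray = 48701  → 2222.1577 mm³


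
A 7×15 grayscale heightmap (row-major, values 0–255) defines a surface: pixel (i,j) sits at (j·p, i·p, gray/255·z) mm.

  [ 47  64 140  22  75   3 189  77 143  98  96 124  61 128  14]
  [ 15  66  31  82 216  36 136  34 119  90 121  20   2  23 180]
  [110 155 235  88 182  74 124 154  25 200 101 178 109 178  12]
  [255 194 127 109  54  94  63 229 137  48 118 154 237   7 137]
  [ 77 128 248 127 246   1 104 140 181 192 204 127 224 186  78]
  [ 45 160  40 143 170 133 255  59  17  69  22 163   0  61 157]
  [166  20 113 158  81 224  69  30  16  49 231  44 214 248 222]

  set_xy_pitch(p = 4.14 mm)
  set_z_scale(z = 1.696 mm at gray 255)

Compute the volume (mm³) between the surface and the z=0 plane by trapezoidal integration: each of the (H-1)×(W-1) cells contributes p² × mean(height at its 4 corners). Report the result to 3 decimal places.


height_mm = gray/255 × 1.696; cell vol = 4.14² × mean(4 corners)
unit = 4.14² × 1.696 / (4×255) = 0.0284988 mm³ per gray-sum
row 0: Σ corner-gray over 14 cells = 4648  → 132.4624
row 1: Σ corner-gray over 14 cells = 5875  → 167.4304
row 2: Σ corner-gray over 14 cells = 7262  → 206.9582
row 3: Σ corner-gray over 14 cells = 7905  → 225.2829
row 4: Σ corner-gray over 14 cells = 7157  → 203.9658
row 5: Σ corner-gray over 14 cells = 6168  → 175.7805
Σ rows: total corner-gray = 39015  → 1111.8801 mm³

1111.880


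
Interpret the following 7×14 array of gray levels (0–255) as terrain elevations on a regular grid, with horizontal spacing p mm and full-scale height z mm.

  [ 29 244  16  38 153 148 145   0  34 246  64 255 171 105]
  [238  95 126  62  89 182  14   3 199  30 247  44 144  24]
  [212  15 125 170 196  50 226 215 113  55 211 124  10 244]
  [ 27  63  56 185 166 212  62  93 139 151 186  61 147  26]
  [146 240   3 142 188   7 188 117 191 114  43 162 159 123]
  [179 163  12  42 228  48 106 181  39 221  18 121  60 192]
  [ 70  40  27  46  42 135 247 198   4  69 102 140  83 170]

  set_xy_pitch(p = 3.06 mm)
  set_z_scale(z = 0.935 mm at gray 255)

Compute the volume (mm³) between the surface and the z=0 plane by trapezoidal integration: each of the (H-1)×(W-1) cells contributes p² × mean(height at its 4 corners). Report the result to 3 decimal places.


height_mm = gray/255 × 0.935; cell vol = 3.06² × mean(4 corners)
unit = 3.06² × 0.935 / (4×255) = 0.0085833 mm³ per gray-sum
row 0: Σ corner-gray over 13 cells = 5894  → 50.5900
row 1: Σ corner-gray over 13 cells = 6208  → 53.2851
row 2: Σ corner-gray over 13 cells = 6571  → 56.4009
row 3: Σ corner-gray over 13 cells = 6472  → 55.5511
row 4: Σ corner-gray over 13 cells = 6226  → 53.4396
row 5: Σ corner-gray over 13 cells = 5355  → 45.9636
Σ rows: total corner-gray = 36726  → 315.2303 mm³

315.230


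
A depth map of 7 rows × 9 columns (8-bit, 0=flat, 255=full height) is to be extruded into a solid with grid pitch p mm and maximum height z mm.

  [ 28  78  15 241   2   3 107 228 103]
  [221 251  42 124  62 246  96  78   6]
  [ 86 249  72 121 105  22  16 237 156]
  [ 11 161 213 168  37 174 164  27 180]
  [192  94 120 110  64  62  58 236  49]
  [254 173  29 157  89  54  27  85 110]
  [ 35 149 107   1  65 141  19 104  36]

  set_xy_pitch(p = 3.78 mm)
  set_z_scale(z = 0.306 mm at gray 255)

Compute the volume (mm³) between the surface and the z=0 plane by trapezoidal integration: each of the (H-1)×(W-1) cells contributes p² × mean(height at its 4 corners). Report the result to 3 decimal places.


91.491

height_mm = gray/255 × 0.306; cell vol = 3.78² × mean(4 corners)
unit = 3.78² × 0.306 / (4×255) = 0.00428652 mm³ per gray-sum
row 0: Σ corner-gray over 8 cells = 3504  → 15.0200
row 1: Σ corner-gray over 8 cells = 3911  → 16.7646
row 2: Σ corner-gray over 8 cells = 3965  → 16.9961
row 3: Σ corner-gray over 8 cells = 3808  → 16.3231
row 4: Σ corner-gray over 8 cells = 3321  → 14.2355
row 5: Σ corner-gray over 8 cells = 2835  → 12.1523
Σ rows: total corner-gray = 21344  → 91.4915 mm³
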